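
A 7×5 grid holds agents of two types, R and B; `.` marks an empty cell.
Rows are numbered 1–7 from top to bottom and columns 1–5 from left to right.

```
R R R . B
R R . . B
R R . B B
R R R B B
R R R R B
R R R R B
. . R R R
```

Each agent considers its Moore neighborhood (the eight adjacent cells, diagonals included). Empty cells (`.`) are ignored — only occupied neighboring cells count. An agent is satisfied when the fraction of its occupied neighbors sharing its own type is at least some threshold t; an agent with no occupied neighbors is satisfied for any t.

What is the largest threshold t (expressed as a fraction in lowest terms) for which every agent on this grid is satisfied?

1/5

Row 1: (1,1)R 3/3 · (1,2)R 4/4 · (1,3)R 2/2 · (1,5)B 1/1
Row 2: (2,1)R 5/5 · (2,2)R 6/6 · (2,5)B 3/3
Row 3: (3,1)R 5/5 · (3,2)R 6/6 · (3,4)B 4/5 · (3,5)B 4/4
Row 4: (4,1)R 5/5 · (4,2)R 7/7 · (4,3)R 5/7 · (4,4)B 4/7 · (4,5)B 4/5
Row 5: (5,1)R 5/5 · (5,2)R 8/8 · (5,3)R 7/8 · (5,4)R 4/8 · (5,5)B 3/5
Row 6: (6,1)R 3/3 · (6,2)R 6/6 · (6,3)R 7/7 · (6,4)R 6/8 · (6,5)B 1/5
Row 7: (7,3)R 4/4 · (7,4)R 4/5 · (7,5)R 2/3
The smallest same-type fraction is 1/5 at (6,5), which reduces to 1/5. Any threshold above that leaves this agent unsatisfied.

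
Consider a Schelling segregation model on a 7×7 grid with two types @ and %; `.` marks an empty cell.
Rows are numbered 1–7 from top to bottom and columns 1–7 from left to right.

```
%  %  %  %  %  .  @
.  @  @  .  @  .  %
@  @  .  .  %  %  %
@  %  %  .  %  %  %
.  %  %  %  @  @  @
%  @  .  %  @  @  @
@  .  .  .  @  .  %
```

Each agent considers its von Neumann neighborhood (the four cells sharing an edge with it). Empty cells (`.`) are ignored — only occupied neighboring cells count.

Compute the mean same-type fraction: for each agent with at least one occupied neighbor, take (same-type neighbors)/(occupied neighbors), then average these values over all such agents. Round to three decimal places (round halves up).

0.613

(1,1)% 1/1
(1,2)% 2/3
(1,3)% 2/3
(1,4)% 2/2
(1,5)% 1/2
(1,7)@ 0/1
(2,2)@ 2/3
(2,3)@ 1/2
(2,5)@ 0/2
(2,7)% 1/2
(3,1)@ 2/2
(3,2)@ 2/3
(3,5)% 2/3
(3,6)% 3/3
(3,7)% 3/3
(4,1)@ 1/2
(4,2)% 2/4
(4,3)% 2/2
(4,5)% 2/3
(4,6)% 3/4
(4,7)% 2/3
(5,2)% 2/3
(5,3)% 3/3
(5,4)% 2/3
(5,5)@ 2/4
(5,6)@ 3/4
(5,7)@ 2/3
(6,1)% 0/2
(6,2)@ 0/2
(6,4)% 1/2
(6,5)@ 3/4
(6,6)@ 3/3
(6,7)@ 2/3
(7,1)@ 0/1
(7,5)@ 1/1
(7,7)% 0/1
Sum over 36 agents: 1/1 + 2/3 + 2/3 + 2/2 + 1/2 + 0/1 + 2/3 + 1/2 + 0/2 + 1/2 + 2/2 + 2/3 + 2/3 + 3/3 + 3/3 + 1/2 + 2/4 + 2/2 + 2/3 + 3/4 + 2/3 + 2/3 + 3/3 + 2/3 + 2/4 + 3/4 + 2/3 + 0/2 + 0/2 + 1/2 + 3/4 + 3/3 + 2/3 + 0/1 + 1/1 + 0/1 = 265/12; mean = 265/12 ÷ 36 = 265/432 = 0.613425… → 0.613.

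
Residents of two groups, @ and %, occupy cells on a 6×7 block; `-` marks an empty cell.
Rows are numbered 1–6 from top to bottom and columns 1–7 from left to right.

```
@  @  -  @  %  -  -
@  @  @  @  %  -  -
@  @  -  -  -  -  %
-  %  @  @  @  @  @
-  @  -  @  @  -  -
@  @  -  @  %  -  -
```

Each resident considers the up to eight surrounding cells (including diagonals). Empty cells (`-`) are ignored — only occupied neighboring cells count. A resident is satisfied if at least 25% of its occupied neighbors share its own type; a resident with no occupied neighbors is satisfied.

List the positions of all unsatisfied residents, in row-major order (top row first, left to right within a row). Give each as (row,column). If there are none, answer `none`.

(3,7), (4,2), (6,5)

(1,1)@ 3/3 ✓
(1,2)@ 4/4 ✓
(1,4)@ 2/4 ✓
(1,5)% 1/3 ✓
(2,1)@ 5/5 ✓
(2,2)@ 6/6 ✓
(2,3)@ 5/5 ✓
(2,4)@ 2/4 ✓
(2,5)% 1/3 ✓
(3,1)@ 3/4 ✓
(3,2)@ 5/6 ✓
(3,7)% 0/2 ✗
(4,2)% 0/4 ✗
(4,3)@ 4/5 ✓
(4,4)@ 4/4 ✓
(4,5)@ 4/4 ✓
(4,6)@ 3/4 ✓
(4,7)@ 1/2 ✓
(5,2)@ 3/4 ✓
(5,4)@ 5/6 ✓
(5,5)@ 5/6 ✓
(6,1)@ 2/2 ✓
(6,2)@ 2/2 ✓
(6,4)@ 2/3 ✓
(6,5)% 0/3 ✗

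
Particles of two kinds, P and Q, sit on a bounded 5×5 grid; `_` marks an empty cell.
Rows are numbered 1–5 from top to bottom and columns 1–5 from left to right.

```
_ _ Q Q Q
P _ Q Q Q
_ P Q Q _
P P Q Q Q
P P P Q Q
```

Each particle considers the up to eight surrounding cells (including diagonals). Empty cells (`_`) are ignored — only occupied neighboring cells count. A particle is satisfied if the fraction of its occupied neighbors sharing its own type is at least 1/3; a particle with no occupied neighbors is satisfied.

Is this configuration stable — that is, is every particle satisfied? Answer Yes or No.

Yes

Row 1: (1,3)Q 3/3 ok · (1,4)Q 5/5 ok · (1,5)Q 3/3 ok
Row 2: (2,1)P 1/1 ok · (2,3)Q 5/6 ok · (2,4)Q 7/7 ok · (2,5)Q 4/4 ok
Row 3: (3,2)P 3/6 ok · (3,3)Q 5/7 ok · (3,4)Q 7/7 ok
Row 4: (4,1)P 4/4 ok · (4,2)P 5/7 ok · (4,3)Q 4/8 ok · (4,4)Q 6/7 ok · (4,5)Q 4/4 ok
Row 5: (5,1)P 3/3 ok · (5,2)P 4/5 ok · (5,3)P 2/5 ok · (5,4)Q 4/5 ok · (5,5)Q 3/3 ok
All meet the threshold, so the configuration is stable.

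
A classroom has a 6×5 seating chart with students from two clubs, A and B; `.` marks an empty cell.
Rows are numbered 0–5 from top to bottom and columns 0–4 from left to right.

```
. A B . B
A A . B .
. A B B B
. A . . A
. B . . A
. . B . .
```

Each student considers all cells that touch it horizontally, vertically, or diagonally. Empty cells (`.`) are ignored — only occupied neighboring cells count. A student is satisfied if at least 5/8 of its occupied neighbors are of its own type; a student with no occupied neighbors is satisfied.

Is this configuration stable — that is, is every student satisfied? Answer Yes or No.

No

Row 0: (0,1)A 2/3 satisfied · (0,2)B 1/3 not · (0,4)B 1/1 satisfied
Row 1: (1,0)A 3/3 satisfied · (1,1)A 3/5 not · (1,3)B 5/5 satisfied
Row 2: (2,1)A 3/4 satisfied · (2,2)B 2/5 not · (2,3)B 3/4 satisfied · (2,4)B 2/3 satisfied
Row 3: (3,1)A 1/3 not · (3,4)A 1/3 not
Row 4: (4,1)B 1/2 not · (4,4)A 1/1 satisfied
Row 5: (5,2)B 1/1 satisfied
For instance (0,2) has only 1/3 same-type neighbors, below 5/8.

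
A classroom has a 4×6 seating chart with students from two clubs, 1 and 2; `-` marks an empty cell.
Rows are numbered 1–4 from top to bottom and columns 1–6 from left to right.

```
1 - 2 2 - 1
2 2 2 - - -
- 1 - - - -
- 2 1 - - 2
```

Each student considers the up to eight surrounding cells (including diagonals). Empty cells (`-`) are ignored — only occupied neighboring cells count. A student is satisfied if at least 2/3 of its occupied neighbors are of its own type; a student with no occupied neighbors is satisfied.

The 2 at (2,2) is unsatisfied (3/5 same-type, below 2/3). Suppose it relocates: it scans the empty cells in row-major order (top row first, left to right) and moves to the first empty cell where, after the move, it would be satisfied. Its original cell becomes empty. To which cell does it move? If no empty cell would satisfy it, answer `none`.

Vacating (2,2). Empty cells in order:
  (1,2): 3/4 same-type → satisfied — stop here.

(1,2)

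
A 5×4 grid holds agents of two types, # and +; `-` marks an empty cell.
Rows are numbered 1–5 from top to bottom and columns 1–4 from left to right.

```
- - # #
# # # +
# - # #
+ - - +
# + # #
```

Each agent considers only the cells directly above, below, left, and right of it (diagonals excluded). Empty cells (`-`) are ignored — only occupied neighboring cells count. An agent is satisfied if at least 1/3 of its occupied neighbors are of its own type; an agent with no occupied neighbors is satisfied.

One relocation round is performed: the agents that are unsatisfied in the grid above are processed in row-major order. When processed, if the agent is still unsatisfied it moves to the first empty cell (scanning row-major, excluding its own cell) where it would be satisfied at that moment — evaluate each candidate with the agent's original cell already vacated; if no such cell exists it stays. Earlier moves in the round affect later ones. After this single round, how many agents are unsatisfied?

Initially unsatisfied (in order): (2,4), (4,1), (4,4), (5,1), (5,2).
  (2,4) → (4,2).
  (4,1): now satisfied by earlier moves; stays.
  (4,4) → (4,3).
  (5,1) → (1,1).
  (5,2): now satisfied by earlier moves; stays.
Resulting grid:
# - # #
# # # -
# - # #
+ + + -
- + # #
All satisfied now.

0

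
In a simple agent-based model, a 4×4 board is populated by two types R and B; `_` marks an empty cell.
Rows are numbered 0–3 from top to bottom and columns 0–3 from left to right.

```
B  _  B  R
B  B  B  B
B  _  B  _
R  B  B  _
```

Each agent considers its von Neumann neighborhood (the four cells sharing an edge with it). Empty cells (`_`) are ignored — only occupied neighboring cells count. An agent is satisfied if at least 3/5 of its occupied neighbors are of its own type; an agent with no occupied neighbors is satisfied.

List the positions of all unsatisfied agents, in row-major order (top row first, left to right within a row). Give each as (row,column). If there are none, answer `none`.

(0,2), (0,3), (1,3), (2,0), (3,0), (3,1)

(0,0)B 1/1 ok
(0,2)B 1/2 unhappy
(0,3)R 0/2 unhappy
(1,0)B 3/3 ok
(1,1)B 2/2 ok
(1,2)B 4/4 ok
(1,3)B 1/2 unhappy
(2,0)B 1/2 unhappy
(2,2)B 2/2 ok
(3,0)R 0/2 unhappy
(3,1)B 1/2 unhappy
(3,2)B 2/2 ok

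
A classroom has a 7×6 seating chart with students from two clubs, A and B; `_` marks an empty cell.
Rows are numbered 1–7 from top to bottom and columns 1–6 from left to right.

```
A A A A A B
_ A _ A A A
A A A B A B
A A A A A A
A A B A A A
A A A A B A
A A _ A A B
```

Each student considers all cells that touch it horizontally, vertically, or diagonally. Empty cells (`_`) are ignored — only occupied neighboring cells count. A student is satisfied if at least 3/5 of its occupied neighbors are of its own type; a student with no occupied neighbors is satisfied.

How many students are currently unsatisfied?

6

Row 1: (1,1)A 2/2 ✓ · (1,2)A 3/3 ✓ · (1,3)A 4/4 ✓ · (1,4)A 4/4 ✓ · (1,5)A 4/5 ✓ · (1,6)B 0/3 ✗
Row 2: (2,2)A 6/6 ✓ · (2,4)A 6/7 ✓ · (2,5)A 5/8 ✓ · (2,6)A 3/5 ✓
Row 3: (3,1)A 4/4 ✓ · (3,2)A 6/6 ✓ · (3,3)A 6/7 ✓ · (3,4)B 0/7 ✗ · (3,5)A 6/8 ✓ · (3,6)B 0/5 ✗
Row 4: (4,1)A 5/5 ✓ · (4,2)A 7/8 ✓ · (4,3)A 6/8 ✓ · (4,4)A 6/8 ✓ · (4,5)A 6/8 ✓ · (4,6)A 4/5 ✓
Row 5: (5,1)A 5/5 ✓ · (5,2)A 7/8 ✓ · (5,3)B 0/8 ✗ · (5,4)A 6/8 ✓ · (5,5)A 7/8 ✓ · (5,6)A 4/5 ✓
Row 6: (6,1)A 5/5 ✓ · (6,2)A 6/7 ✓ · (6,3)A 6/7 ✓ · (6,4)A 5/7 ✓ · (6,5)B 1/8 ✗ · (6,6)A 3/5 ✓
Row 7: (7,1)A 3/3 ✓ · (7,2)A 4/4 ✓ · (7,4)A 3/4 ✓ · (7,5)A 3/5 ✓ · (7,6)B 1/3 ✗
Unsatisfied: (1,6), (3,4), (3,6), (5,3), (6,5), (7,6) — 6 in total.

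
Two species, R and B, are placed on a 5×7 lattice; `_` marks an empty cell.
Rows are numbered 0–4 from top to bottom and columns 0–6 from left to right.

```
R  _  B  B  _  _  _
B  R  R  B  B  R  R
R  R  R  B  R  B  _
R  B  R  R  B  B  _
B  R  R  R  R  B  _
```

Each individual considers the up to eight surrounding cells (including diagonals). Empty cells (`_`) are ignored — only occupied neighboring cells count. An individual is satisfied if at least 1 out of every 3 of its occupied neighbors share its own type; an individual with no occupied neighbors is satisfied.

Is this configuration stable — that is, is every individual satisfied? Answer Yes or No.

Row 0: (0,0)R 1/2 ok · (0,2)B 2/4 ok · (0,3)B 3/4 ok
Row 1: (1,0)B 0/4 unhappy · (1,1)R 5/7 ok · (1,2)R 3/7 ok · (1,3)B 4/7 ok · (1,4)B 4/6 ok · (1,5)R 2/4 ok · (1,6)R 1/2 ok
Row 2: (2,0)R 3/5 ok · (2,1)R 6/8 ok · (2,2)R 5/8 ok · (2,3)B 3/8 ok · (2,4)R 2/8 unhappy · (2,5)B 3/6 ok
Row 3: (3,0)R 3/5 ok · (3,1)B 1/8 unhappy · (3,2)R 6/8 ok · (3,3)R 6/8 ok · (3,4)B 4/8 ok · (3,5)B 3/5 ok
Row 4: (4,0)B 1/3 ok · (4,1)R 3/5 ok · (4,2)R 4/5 ok · (4,3)R 4/5 ok · (4,4)R 2/5 ok · (4,5)B 2/3 ok
For instance (1,0) has only 0/4 same-type neighbors, below 1/3.

No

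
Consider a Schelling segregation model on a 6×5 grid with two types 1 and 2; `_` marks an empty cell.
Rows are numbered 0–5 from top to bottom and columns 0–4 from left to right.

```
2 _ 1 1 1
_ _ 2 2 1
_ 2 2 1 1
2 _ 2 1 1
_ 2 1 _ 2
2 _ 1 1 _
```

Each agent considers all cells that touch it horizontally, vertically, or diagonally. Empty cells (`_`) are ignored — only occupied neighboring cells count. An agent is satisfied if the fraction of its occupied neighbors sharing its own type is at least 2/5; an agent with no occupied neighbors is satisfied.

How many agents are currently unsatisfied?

3

Row 0: (0,0)2 0/0 satisfied · (0,2)1 1/3 not · (0,3)1 3/5 satisfied · (0,4)1 2/3 satisfied
Row 1: (1,2)2 3/6 satisfied · (1,3)2 2/8 not · (1,4)1 4/5 satisfied
Row 2: (2,1)2 4/4 satisfied · (2,2)2 4/6 satisfied · (2,3)1 4/8 satisfied · (2,4)1 4/5 satisfied
Row 3: (3,0)2 2/2 satisfied · (3,2)2 3/6 satisfied · (3,3)1 4/7 satisfied · (3,4)1 3/4 satisfied
Row 4: (4,1)2 3/5 satisfied · (4,2)1 3/5 satisfied · (4,4)2 0/3 not
Row 5: (5,0)2 1/1 satisfied · (5,2)1 2/3 satisfied · (5,3)1 2/3 satisfied
Unsatisfied: (0,2), (1,3), (4,4) — 3 in total.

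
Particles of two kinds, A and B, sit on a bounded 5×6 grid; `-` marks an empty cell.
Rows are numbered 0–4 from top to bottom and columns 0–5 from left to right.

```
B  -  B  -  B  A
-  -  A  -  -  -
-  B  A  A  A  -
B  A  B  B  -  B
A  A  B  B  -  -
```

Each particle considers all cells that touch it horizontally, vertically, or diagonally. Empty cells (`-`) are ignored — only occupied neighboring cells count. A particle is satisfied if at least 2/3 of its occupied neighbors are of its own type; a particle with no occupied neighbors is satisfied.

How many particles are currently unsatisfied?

(0,0)B 0/0 ok
(0,2)B 0/1 unhappy
(0,4)B 0/1 unhappy
(0,5)A 0/1 unhappy
(1,2)A 2/4 unhappy
(2,1)B 2/5 unhappy
(2,2)A 3/6 unhappy
(2,3)A 3/5 unhappy
(2,4)A 1/3 unhappy
(3,0)B 1/4 unhappy
(3,1)A 3/7 unhappy
(3,2)B 4/8 unhappy
(3,3)B 3/6 unhappy
(3,5)B 0/1 unhappy
(4,0)A 2/3 ok
(4,1)A 2/5 unhappy
(4,2)B 3/5 unhappy
(4,3)B 3/3 ok
Unsatisfied: (0,2), (0,4), (0,5), (1,2), (2,1), (2,2), (2,3), (2,4), (3,0), (3,1), (3,2), (3,3), (3,5), (4,1), (4,2) — 15 in total.

15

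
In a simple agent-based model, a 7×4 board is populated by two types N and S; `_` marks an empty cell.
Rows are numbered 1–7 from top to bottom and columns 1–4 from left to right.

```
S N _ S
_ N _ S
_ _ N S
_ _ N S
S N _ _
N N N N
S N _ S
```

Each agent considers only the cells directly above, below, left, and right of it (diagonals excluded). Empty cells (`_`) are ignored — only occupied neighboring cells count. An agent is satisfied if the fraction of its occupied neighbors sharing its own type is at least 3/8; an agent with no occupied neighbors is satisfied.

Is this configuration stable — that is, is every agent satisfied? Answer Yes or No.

No

Row 1: (1,1)S 0/1 unhappy · (1,2)N 1/2 ok · (1,4)S 1/1 ok
Row 2: (2,2)N 1/1 ok · (2,4)S 2/2 ok
Row 3: (3,3)N 1/2 ok · (3,4)S 2/3 ok
Row 4: (4,3)N 1/2 ok · (4,4)S 1/2 ok
Row 5: (5,1)S 0/2 unhappy · (5,2)N 1/2 ok
Row 6: (6,1)N 1/3 unhappy · (6,2)N 4/4 ok · (6,3)N 2/2 ok · (6,4)N 1/2 ok
Row 7: (7,1)S 0/2 unhappy · (7,2)N 1/2 ok · (7,4)S 0/1 unhappy
For instance (1,1) has only 0/1 same-type neighbors, below 3/8.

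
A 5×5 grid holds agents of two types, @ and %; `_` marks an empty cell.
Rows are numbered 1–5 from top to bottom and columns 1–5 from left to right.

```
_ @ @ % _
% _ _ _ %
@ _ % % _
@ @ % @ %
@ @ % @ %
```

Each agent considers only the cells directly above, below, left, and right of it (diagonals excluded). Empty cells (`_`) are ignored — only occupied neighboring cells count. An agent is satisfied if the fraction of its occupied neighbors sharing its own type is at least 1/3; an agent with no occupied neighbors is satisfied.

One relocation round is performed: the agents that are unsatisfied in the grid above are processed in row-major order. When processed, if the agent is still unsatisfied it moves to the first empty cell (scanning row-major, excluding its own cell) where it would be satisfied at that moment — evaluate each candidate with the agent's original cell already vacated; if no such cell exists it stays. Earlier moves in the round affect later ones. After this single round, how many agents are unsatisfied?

Initially unsatisfied (in order): (1,4), (2,1), (4,4).
  (1,4) → (1,1).
  (2,1): now satisfied by earlier moves; stays.
  (4,4) → (1,4).
Resulting grid:
% @ @ @ _
% _ _ _ %
@ _ % % _
@ @ % _ %
@ @ % @ %
Unsatisfied now: (5,4).

1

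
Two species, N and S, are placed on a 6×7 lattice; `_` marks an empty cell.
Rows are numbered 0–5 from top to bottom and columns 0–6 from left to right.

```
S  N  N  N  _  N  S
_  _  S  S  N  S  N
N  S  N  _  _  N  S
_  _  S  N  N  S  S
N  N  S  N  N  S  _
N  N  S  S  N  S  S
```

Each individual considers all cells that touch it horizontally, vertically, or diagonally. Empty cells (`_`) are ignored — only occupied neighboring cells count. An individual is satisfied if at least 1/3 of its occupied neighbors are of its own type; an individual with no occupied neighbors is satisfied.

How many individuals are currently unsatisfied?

(0,0)S 0/1 ✗
(0,1)N 1/3 ✓
(0,2)N 2/4 ✓
(0,3)N 2/4 ✓
(0,5)N 2/4 ✓
(0,6)S 1/3 ✓
(1,2)S 2/6 ✓
(1,3)S 1/5 ✗
(1,4)N 3/5 ✓
(1,5)S 2/6 ✓
(1,6)N 2/5 ✓
(2,0)N 0/1 ✗
(2,1)S 2/4 ✓
(2,2)N 1/5 ✗
(2,5)N 3/7 ✓
(2,6)S 3/5 ✓
(3,2)S 2/6 ✓
(3,3)N 4/6 ✓
(3,4)N 4/6 ✓
(3,5)S 3/6 ✓
(3,6)S 3/4 ✓
(4,0)N 3/3 ✓
(4,1)N 3/6 ✓
(4,2)S 3/7 ✓
(4,3)N 4/8 ✓
(4,4)N 4/8 ✓
(4,5)S 4/7 ✓
(5,0)N 3/3 ✓
(5,1)N 3/5 ✓
(5,2)S 2/5 ✓
(5,3)S 2/5 ✓
(5,4)N 2/5 ✓
(5,5)S 2/4 ✓
(5,6)S 2/2 ✓
Unsatisfied: (0,0), (1,3), (2,0), (2,2) — 4 in total.

4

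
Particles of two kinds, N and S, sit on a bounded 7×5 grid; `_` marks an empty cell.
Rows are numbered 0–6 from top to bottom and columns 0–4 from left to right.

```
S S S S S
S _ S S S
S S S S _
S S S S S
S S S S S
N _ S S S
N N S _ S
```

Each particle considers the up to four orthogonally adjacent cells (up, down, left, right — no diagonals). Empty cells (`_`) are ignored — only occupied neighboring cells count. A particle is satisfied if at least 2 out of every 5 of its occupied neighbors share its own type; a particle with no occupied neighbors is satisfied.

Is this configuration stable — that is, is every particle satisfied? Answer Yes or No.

(0,0)S 2/2 ok
(0,1)S 2/2 ok
(0,2)S 3/3 ok
(0,3)S 3/3 ok
(0,4)S 2/2 ok
(1,0)S 2/2 ok
(1,2)S 3/3 ok
(1,3)S 4/4 ok
(1,4)S 2/2 ok
(2,0)S 3/3 ok
(2,1)S 3/3 ok
(2,2)S 4/4 ok
(2,3)S 3/3 ok
(3,0)S 3/3 ok
(3,1)S 4/4 ok
(3,2)S 4/4 ok
(3,3)S 4/4 ok
(3,4)S 2/2 ok
(4,0)S 2/3 ok
(4,1)S 3/3 ok
(4,2)S 4/4 ok
(4,3)S 4/4 ok
(4,4)S 3/3 ok
(5,0)N 1/2 ok
(5,2)S 3/3 ok
(5,3)S 3/3 ok
(5,4)S 3/3 ok
(6,0)N 2/2 ok
(6,1)N 1/2 ok
(6,2)S 1/2 ok
(6,4)S 1/1 ok
All meet the threshold, so the configuration is stable.

Yes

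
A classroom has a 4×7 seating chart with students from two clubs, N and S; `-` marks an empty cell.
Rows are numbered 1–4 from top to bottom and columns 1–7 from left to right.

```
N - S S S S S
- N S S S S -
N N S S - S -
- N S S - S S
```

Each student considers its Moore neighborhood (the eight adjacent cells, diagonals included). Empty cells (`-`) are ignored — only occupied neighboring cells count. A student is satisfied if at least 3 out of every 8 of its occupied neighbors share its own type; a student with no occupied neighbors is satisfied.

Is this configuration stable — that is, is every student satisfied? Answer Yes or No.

Row 1: (1,1)N 1/1 satisfied · (1,3)S 3/4 satisfied · (1,4)S 5/5 satisfied · (1,5)S 5/5 satisfied · (1,6)S 4/4 satisfied · (1,7)S 2/2 satisfied
Row 2: (2,2)N 3/6 satisfied · (2,3)S 5/7 satisfied · (2,4)S 7/7 satisfied · (2,5)S 7/7 satisfied · (2,6)S 5/5 satisfied
Row 3: (3,1)N 3/3 satisfied · (3,2)N 3/6 satisfied · (3,3)S 5/8 satisfied · (3,4)S 6/6 satisfied · (3,6)S 4/4 satisfied
Row 4: (4,2)N 2/4 satisfied · (4,3)S 3/5 satisfied · (4,4)S 3/3 satisfied · (4,6)S 2/2 satisfied · (4,7)S 2/2 satisfied
All meet the threshold, so the configuration is stable.

Yes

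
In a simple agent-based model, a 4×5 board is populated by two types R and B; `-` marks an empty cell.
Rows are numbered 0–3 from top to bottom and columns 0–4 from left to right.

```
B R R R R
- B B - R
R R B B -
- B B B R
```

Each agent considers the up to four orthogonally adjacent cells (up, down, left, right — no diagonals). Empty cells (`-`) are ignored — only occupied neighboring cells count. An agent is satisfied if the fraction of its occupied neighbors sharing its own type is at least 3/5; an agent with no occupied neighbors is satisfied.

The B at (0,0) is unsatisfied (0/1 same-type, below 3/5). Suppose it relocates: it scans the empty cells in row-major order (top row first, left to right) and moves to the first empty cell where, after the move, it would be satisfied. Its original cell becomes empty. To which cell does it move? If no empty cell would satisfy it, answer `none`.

none

Vacating (0,0). Empty cells in order:
  (1,0): 1/2 same-type → still unsatisfied.
  (1,3): 2/4 same-type → still unsatisfied.
  (2,4): 1/3 same-type → still unsatisfied.
  (3,0): 1/2 same-type → still unsatisfied.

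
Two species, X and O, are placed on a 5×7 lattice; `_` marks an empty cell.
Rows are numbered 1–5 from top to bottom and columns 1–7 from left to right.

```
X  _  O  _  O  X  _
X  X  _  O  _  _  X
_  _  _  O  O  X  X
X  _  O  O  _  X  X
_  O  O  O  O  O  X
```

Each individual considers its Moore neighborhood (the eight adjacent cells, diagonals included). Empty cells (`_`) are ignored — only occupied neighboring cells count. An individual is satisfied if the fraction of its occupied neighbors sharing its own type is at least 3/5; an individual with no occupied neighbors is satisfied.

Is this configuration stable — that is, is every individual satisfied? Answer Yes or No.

(1,1)X 2/2 satisfied
(1,3)O 1/2 not
(1,5)O 1/2 not
(1,6)X 1/2 not
(2,1)X 2/2 satisfied
(2,2)X 2/3 satisfied
(2,4)O 4/4 satisfied
(2,7)X 3/3 satisfied
(3,4)O 4/4 satisfied
(3,5)O 3/5 satisfied
(3,6)X 4/5 satisfied
(3,7)X 4/4 satisfied
(4,1)X 0/1 not
(4,3)O 5/5 satisfied
(4,4)O 6/6 satisfied
(4,6)X 4/7 not
(4,7)X 4/5 satisfied
(5,2)O 2/3 satisfied
(5,3)O 4/4 satisfied
(5,4)O 4/4 satisfied
(5,5)O 3/4 satisfied
(5,6)O 1/4 not
(5,7)X 2/3 satisfied
For instance (1,3) has only 1/2 same-type neighbors, below 3/5.

No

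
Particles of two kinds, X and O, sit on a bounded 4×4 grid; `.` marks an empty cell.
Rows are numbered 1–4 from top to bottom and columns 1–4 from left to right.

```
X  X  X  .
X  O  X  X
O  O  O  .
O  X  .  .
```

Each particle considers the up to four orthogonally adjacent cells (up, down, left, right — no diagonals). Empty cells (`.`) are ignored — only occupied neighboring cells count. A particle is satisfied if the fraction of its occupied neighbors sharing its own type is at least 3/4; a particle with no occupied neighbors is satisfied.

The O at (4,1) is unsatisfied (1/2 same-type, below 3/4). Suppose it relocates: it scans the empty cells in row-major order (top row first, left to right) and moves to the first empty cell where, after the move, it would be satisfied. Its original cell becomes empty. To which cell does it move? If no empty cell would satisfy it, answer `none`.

Vacating (4,1). Empty cells in order:
  (1,4): 0/2 same-type → still unsatisfied.
  (3,4): 1/2 same-type → still unsatisfied.
  (4,3): 1/2 same-type → still unsatisfied.
  (4,4): 0/0 same-type → satisfied — stop here.

(4,4)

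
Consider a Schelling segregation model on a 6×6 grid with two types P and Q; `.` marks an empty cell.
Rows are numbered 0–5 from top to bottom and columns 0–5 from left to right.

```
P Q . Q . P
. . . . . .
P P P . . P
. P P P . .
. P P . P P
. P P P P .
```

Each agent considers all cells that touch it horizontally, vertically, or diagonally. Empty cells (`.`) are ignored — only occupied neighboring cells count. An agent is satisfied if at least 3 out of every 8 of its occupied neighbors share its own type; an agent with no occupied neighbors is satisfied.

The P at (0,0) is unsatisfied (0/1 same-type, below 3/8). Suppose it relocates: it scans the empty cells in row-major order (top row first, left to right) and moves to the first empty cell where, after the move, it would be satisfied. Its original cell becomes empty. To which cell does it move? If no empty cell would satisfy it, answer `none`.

Vacating (0,0). Empty cells in order:
  (0,2): 0/2 same-type → still unsatisfied.
  (0,4): 1/2 same-type → satisfied — stop here.

(0,4)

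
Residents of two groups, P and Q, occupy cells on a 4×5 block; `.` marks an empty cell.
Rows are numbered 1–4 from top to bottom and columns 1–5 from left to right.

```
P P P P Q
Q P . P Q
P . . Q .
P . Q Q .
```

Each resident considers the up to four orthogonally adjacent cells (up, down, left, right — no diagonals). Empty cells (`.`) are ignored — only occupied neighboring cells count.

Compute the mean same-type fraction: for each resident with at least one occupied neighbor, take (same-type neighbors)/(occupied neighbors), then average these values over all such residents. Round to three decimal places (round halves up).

0.643

Row 1: (1,1)P 1/2 · (1,2)P 3/3 · (1,3)P 2/2 · (1,4)P 2/3 · (1,5)Q 1/2
Row 2: (2,1)Q 0/3 · (2,2)P 1/2 · (2,4)P 1/3 · (2,5)Q 1/2
Row 3: (3,1)P 1/2 · (3,4)Q 1/2
Row 4: (4,1)P 1/1 · (4,3)Q 1/1 · (4,4)Q 2/2
Sum over 14 residents: 1/2 + 3/3 + 2/2 + 2/3 + 1/2 + 0/3 + 1/2 + 1/3 + 1/2 + 1/2 + 1/2 + 1/1 + 1/1 + 2/2 = 9; mean = 9 ÷ 14 = 9/14 = 0.642857… → 0.643.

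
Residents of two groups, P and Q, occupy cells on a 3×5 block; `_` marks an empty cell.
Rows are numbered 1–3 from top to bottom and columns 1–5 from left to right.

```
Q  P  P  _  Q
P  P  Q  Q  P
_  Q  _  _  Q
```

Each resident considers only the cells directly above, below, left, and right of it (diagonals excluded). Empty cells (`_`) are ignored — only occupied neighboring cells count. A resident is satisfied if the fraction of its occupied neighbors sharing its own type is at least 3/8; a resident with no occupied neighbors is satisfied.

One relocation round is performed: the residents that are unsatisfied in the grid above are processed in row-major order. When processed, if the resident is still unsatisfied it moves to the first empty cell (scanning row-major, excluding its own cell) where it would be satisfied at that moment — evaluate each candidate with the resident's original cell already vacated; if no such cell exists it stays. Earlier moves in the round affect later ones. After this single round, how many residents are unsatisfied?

0

Initially unsatisfied (in order): (1,1), (1,5), (2,3), (2,5), (3,2), (3,5).
  (1,1) → (1,4).
  (1,5): now satisfied by earlier moves; stays.
  (2,3) → (3,1).
  (2,5) → (1,1).
  (3,2): now satisfied by earlier moves; stays.
  (3,5): now satisfied by earlier moves; stays.
Resulting grid:
P P P Q Q
P P _ Q _
Q Q _ _ Q
All satisfied now.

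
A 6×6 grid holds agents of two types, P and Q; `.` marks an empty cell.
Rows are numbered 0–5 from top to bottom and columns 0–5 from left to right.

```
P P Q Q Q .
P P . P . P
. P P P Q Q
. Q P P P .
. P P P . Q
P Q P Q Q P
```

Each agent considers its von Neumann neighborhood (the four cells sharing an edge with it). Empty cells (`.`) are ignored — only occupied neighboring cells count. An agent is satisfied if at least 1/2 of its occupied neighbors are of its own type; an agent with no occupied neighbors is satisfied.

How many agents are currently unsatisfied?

10

(0,0)P 2/2 ok
(0,1)P 2/3 ok
(0,2)Q 1/2 ok
(0,3)Q 2/3 ok
(0,4)Q 1/1 ok
(1,0)P 2/2 ok
(1,1)P 3/3 ok
(1,3)P 1/2 ok
(1,5)P 0/1 unhappy
(2,1)P 2/3 ok
(2,2)P 3/3 ok
(2,3)P 3/4 ok
(2,4)Q 1/3 unhappy
(2,5)Q 1/2 ok
(3,1)Q 0/3 unhappy
(3,2)P 3/4 ok
(3,3)P 4/4 ok
(3,4)P 1/2 ok
(4,1)P 1/3 unhappy
(4,2)P 4/4 ok
(4,3)P 2/3 ok
(4,5)Q 0/1 unhappy
(5,0)P 0/1 unhappy
(5,1)Q 0/3 unhappy
(5,2)P 1/3 unhappy
(5,3)Q 1/3 unhappy
(5,4)Q 1/2 ok
(5,5)P 0/2 unhappy
Unsatisfied: (1,5), (2,4), (3,1), (4,1), (4,5), (5,0), (5,1), (5,2), (5,3), (5,5) — 10 in total.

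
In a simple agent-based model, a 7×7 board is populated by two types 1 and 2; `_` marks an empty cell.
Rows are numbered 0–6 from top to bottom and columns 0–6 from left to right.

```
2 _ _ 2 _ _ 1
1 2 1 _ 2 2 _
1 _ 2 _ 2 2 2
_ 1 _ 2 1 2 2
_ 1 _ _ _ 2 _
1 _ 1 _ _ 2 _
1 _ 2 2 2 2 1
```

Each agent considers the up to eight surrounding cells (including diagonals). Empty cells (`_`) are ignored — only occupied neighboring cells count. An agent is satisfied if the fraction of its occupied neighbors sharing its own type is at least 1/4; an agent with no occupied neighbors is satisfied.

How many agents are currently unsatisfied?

4

(0,0)2 1/2 ok
(0,3)2 1/2 ok
(0,6)1 0/1 unhappy
(1,0)1 1/3 ok
(1,1)2 2/5 ok
(1,2)1 0/3 unhappy
(1,4)2 4/4 ok
(1,5)2 4/5 ok
(2,0)1 2/3 ok
(2,2)2 2/4 ok
(2,4)2 5/6 ok
(2,5)2 6/7 ok
(2,6)2 4/4 ok
(3,1)1 2/3 ok
(3,3)2 2/3 ok
(3,4)1 0/5 unhappy
(3,5)2 5/6 ok
(3,6)2 4/4 ok
(4,1)1 3/3 ok
(4,5)2 3/4 ok
(5,0)1 2/2 ok
(5,2)1 1/3 ok
(5,5)2 3/4 ok
(6,0)1 1/1 ok
(6,2)2 1/2 ok
(6,3)2 2/3 ok
(6,4)2 3/3 ok
(6,5)2 2/3 ok
(6,6)1 0/2 unhappy
Unsatisfied: (0,6), (1,2), (3,4), (6,6) — 4 in total.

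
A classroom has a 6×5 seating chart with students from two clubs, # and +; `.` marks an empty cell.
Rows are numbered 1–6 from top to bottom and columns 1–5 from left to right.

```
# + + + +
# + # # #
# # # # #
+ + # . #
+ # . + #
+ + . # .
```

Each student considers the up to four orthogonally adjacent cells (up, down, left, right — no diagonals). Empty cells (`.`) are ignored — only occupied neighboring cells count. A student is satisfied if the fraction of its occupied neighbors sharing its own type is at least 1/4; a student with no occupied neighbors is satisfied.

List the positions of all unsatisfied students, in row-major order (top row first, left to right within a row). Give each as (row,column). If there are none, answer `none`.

(1,1)# 1/2 satisfied
(1,2)+ 2/3 satisfied
(1,3)+ 2/3 satisfied
(1,4)+ 2/3 satisfied
(1,5)+ 1/2 satisfied
(2,1)# 2/3 satisfied
(2,2)+ 1/4 satisfied
(2,3)# 2/4 satisfied
(2,4)# 3/4 satisfied
(2,5)# 2/3 satisfied
(3,1)# 2/3 satisfied
(3,2)# 2/4 satisfied
(3,3)# 4/4 satisfied
(3,4)# 3/3 satisfied
(3,5)# 3/3 satisfied
(4,1)+ 2/3 satisfied
(4,2)+ 1/4 satisfied
(4,3)# 1/2 satisfied
(4,5)# 2/2 satisfied
(5,1)+ 2/3 satisfied
(5,2)# 0/3 not
(5,4)+ 0/2 not
(5,5)# 1/2 satisfied
(6,1)+ 2/2 satisfied
(6,2)+ 1/2 satisfied
(6,4)# 0/1 not

(5,2), (5,4), (6,4)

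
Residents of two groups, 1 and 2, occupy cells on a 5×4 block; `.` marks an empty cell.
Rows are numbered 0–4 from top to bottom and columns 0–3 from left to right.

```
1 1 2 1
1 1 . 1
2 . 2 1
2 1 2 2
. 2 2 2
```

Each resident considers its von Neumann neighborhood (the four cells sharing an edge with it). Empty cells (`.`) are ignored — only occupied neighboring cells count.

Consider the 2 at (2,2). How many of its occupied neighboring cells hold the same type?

1

Occupied neighbors of (2,2): (3,2)=2, (2,3)=1.
Same type (2): 1 of 2.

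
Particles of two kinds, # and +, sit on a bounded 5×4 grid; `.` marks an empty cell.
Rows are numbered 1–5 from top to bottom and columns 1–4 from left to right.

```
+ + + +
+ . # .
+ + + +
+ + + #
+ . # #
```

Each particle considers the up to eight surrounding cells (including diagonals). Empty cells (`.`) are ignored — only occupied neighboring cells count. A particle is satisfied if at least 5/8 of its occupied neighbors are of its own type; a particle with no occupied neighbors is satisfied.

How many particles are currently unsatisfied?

6

Row 1: (1,1)+ 2/2 ✓ · (1,2)+ 3/4 ✓ · (1,3)+ 2/3 ✓ · (1,4)+ 1/2 ✗
Row 2: (2,1)+ 4/4 ✓ · (2,3)# 0/6 ✗
Row 3: (3,1)+ 4/4 ✓ · (3,2)+ 6/7 ✓ · (3,3)+ 4/6 ✓ · (3,4)+ 2/4 ✗
Row 4: (4,1)+ 4/4 ✓ · (4,2)+ 6/7 ✓ · (4,3)+ 4/7 ✗ · (4,4)# 2/5 ✗
Row 5: (5,1)+ 2/2 ✓ · (5,3)# 2/4 ✗ · (5,4)# 2/3 ✓
Unsatisfied: (1,4), (2,3), (3,4), (4,3), (4,4), (5,3) — 6 in total.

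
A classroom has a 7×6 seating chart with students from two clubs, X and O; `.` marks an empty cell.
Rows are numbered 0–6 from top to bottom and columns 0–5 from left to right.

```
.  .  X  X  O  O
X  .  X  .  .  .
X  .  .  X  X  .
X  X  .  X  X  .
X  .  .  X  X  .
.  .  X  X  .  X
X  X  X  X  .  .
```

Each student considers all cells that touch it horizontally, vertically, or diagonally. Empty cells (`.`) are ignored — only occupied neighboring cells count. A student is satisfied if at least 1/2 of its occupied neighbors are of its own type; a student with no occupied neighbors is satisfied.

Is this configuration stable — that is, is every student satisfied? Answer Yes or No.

Row 0: (0,2)X 2/2 satisfied · (0,3)X 2/3 satisfied · (0,4)O 1/2 satisfied · (0,5)O 1/1 satisfied
Row 1: (1,0)X 1/1 satisfied · (1,2)X 3/3 satisfied
Row 2: (2,0)X 3/3 satisfied · (2,3)X 4/4 satisfied · (2,4)X 3/3 satisfied
Row 3: (3,0)X 3/3 satisfied · (3,1)X 3/3 satisfied · (3,3)X 5/5 satisfied · (3,4)X 5/5 satisfied
Row 4: (4,0)X 2/2 satisfied · (4,3)X 5/5 satisfied · (4,4)X 5/5 satisfied
Row 5: (5,2)X 5/5 satisfied · (5,3)X 5/5 satisfied · (5,5)X 1/1 satisfied
Row 6: (6,0)X 1/1 satisfied · (6,1)X 3/3 satisfied · (6,2)X 4/4 satisfied · (6,3)X 3/3 satisfied
All meet the threshold, so the configuration is stable.

Yes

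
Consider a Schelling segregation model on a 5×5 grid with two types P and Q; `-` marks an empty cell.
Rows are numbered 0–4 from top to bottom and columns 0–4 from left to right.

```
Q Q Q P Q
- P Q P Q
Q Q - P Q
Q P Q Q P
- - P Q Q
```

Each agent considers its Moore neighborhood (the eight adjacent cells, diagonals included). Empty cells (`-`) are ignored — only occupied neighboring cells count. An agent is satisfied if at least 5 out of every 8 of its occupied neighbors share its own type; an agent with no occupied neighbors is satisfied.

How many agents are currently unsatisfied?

17

(0,0)Q 1/2 unhappy
(0,1)Q 3/4 ok
(0,2)Q 2/5 unhappy
(0,3)P 1/5 unhappy
(0,4)Q 1/3 unhappy
(1,1)P 0/6 unhappy
(1,2)Q 3/7 unhappy
(1,3)P 2/7 unhappy
(1,4)Q 2/5 unhappy
(2,0)Q 2/4 unhappy
(2,1)Q 4/6 ok
(2,3)P 2/7 unhappy
(2,4)Q 2/5 unhappy
(3,0)Q 2/3 ok
(3,1)P 1/5 unhappy
(3,2)Q 3/6 unhappy
(3,3)Q 4/7 unhappy
(3,4)P 1/5 unhappy
(4,2)P 1/4 unhappy
(4,3)Q 3/5 unhappy
(4,4)Q 2/3 ok
Unsatisfied: (0,0), (0,2), (0,3), (0,4), (1,1), (1,2), (1,3), (1,4), (2,0), (2,3), (2,4), (3,1), (3,2), (3,3), (3,4), (4,2), (4,3) — 17 in total.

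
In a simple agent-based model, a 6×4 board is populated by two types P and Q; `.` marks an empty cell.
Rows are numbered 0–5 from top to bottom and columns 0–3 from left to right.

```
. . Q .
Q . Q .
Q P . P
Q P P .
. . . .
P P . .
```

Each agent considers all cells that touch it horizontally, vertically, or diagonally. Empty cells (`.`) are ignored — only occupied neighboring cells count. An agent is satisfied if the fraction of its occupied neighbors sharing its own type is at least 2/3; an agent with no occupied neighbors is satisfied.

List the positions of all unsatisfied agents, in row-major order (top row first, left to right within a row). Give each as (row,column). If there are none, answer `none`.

(1,0), (1,2), (2,0), (2,1), (2,3), (3,0), (3,1)

Row 0: (0,2)Q 1/1 ✓
Row 1: (1,0)Q 1/2 ✗ · (1,2)Q 1/3 ✗
Row 2: (2,0)Q 2/4 ✗ · (2,1)P 2/6 ✗ · (2,3)P 1/2 ✗
Row 3: (3,0)Q 1/3 ✗ · (3,1)P 2/4 ✗ · (3,2)P 3/3 ✓
Row 5: (5,0)P 1/1 ✓ · (5,1)P 1/1 ✓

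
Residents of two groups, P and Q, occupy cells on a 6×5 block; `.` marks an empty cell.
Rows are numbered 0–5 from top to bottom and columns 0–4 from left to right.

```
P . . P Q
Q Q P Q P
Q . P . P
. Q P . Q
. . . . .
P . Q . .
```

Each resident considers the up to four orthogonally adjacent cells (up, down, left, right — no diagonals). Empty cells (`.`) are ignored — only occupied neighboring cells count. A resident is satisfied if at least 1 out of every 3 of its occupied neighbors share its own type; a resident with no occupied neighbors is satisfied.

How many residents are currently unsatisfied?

6

Row 0: (0,0)P 0/1 unhappy · (0,3)P 0/2 unhappy · (0,4)Q 0/2 unhappy
Row 1: (1,0)Q 2/3 ok · (1,1)Q 1/2 ok · (1,2)P 1/3 ok · (1,3)Q 0/3 unhappy · (1,4)P 1/3 ok
Row 2: (2,0)Q 1/1 ok · (2,2)P 2/2 ok · (2,4)P 1/2 ok
Row 3: (3,1)Q 0/1 unhappy · (3,2)P 1/2 ok · (3,4)Q 0/1 unhappy
Row 5: (5,0)P 0/0 ok · (5,2)Q 0/0 ok
Unsatisfied: (0,0), (0,3), (0,4), (1,3), (3,1), (3,4) — 6 in total.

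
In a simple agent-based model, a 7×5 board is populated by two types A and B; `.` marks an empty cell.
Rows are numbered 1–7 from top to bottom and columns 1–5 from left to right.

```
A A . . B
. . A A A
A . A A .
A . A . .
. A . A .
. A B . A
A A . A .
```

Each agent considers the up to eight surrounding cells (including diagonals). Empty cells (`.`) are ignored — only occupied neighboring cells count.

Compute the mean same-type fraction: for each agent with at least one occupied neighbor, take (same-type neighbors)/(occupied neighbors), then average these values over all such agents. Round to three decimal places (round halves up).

(1,1)A 1/1
(1,2)A 2/2
(1,5)B 0/2
(2,3)A 4/4
(2,4)A 4/5
(2,5)A 2/3
(3,1)A 1/1
(3,3)A 4/4
(3,4)A 5/5
(4,1)A 2/2
(4,3)A 4/4
(5,2)A 3/4
(5,4)A 2/3
(6,2)A 3/4
(6,3)B 0/5
(6,5)A 2/2
(7,1)A 2/2
(7,2)A 2/3
(7,4)A 1/2
Sum over 19 agents: 1/1 + 2/2 + 0/2 + 4/4 + 4/5 + 2/3 + 1/1 + 4/4 + 5/5 + 2/2 + 4/4 + 3/4 + 2/3 + 3/4 + 0/5 + 2/2 + 2/2 + 2/3 + 1/2 = 74/5; mean = 74/5 ÷ 19 = 74/95 = 0.778947… → 0.779.

0.779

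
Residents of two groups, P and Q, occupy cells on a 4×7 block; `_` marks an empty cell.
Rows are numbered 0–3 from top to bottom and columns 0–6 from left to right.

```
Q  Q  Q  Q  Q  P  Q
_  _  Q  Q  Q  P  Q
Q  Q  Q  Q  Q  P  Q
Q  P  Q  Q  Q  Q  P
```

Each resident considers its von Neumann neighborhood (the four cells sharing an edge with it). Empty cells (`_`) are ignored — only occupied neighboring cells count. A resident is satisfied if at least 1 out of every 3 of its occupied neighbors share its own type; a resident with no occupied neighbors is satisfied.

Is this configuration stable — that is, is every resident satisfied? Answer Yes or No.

No

(0,0)Q 1/1 satisfied
(0,1)Q 2/2 satisfied
(0,2)Q 3/3 satisfied
(0,3)Q 3/3 satisfied
(0,4)Q 2/3 satisfied
(0,5)P 1/3 satisfied
(0,6)Q 1/2 satisfied
(1,2)Q 3/3 satisfied
(1,3)Q 4/4 satisfied
(1,4)Q 3/4 satisfied
(1,5)P 2/4 satisfied
(1,6)Q 2/3 satisfied
(2,0)Q 2/2 satisfied
(2,1)Q 2/3 satisfied
(2,2)Q 4/4 satisfied
(2,3)Q 4/4 satisfied
(2,4)Q 3/4 satisfied
(2,5)P 1/4 not
(2,6)Q 1/3 satisfied
(3,0)Q 1/2 satisfied
(3,1)P 0/3 not
(3,2)Q 2/3 satisfied
(3,3)Q 3/3 satisfied
(3,4)Q 3/3 satisfied
(3,5)Q 1/3 satisfied
(3,6)P 0/2 not
For instance (2,5) has only 1/4 same-type neighbors, below 1/3.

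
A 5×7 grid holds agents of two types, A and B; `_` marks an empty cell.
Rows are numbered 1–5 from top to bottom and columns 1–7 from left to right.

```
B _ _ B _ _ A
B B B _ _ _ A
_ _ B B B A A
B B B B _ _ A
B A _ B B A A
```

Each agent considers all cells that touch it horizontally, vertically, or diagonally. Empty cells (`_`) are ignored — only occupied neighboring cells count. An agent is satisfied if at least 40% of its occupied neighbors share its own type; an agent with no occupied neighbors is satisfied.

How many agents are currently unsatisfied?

1

(1,1)B 2/2 satisfied
(1,4)B 1/1 satisfied
(1,7)A 1/1 satisfied
(2,1)B 2/2 satisfied
(2,2)B 4/4 satisfied
(2,3)B 4/4 satisfied
(2,7)A 3/3 satisfied
(3,3)B 6/6 satisfied
(3,4)B 5/5 satisfied
(3,5)B 2/3 satisfied
(3,6)A 3/4 satisfied
(3,7)A 3/3 satisfied
(4,1)B 2/3 satisfied
(4,2)B 4/5 satisfied
(4,3)B 5/6 satisfied
(4,4)B 6/6 satisfied
(4,7)A 4/4 satisfied
(5,1)B 2/3 satisfied
(5,2)A 0/4 not
(5,4)B 3/3 satisfied
(5,5)B 2/3 satisfied
(5,6)A 2/3 satisfied
(5,7)A 2/2 satisfied
Unsatisfied: (5,2) — 1 in total.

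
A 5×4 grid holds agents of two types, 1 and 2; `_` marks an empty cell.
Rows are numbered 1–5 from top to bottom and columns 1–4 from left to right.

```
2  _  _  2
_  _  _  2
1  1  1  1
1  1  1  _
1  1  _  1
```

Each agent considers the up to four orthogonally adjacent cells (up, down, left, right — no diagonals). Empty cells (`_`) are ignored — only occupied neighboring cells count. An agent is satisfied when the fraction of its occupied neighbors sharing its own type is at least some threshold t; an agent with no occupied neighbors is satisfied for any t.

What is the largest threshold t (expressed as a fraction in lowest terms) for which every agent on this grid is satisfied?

1/2

Row 1: (1,1)2 — no occupied neighbors · (1,4)2 1/1
Row 2: (2,4)2 1/2
Row 3: (3,1)1 2/2 · (3,2)1 3/3 · (3,3)1 3/3 · (3,4)1 1/2
Row 4: (4,1)1 3/3 · (4,2)1 4/4 · (4,3)1 2/2
Row 5: (5,1)1 2/2 · (5,2)1 2/2 · (5,4)1 — no occupied neighbors
The smallest same-type fraction is 1/2 at (2,4), which reduces to 1/2. Any threshold above that leaves this agent unsatisfied.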